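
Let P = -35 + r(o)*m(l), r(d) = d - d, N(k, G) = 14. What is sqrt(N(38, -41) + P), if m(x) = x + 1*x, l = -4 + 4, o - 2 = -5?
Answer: I*sqrt(21) ≈ 4.5826*I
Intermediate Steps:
o = -3 (o = 2 - 5 = -3)
r(d) = 0
l = 0
m(x) = 2*x (m(x) = x + x = 2*x)
P = -35 (P = -35 + 0*(2*0) = -35 + 0*0 = -35 + 0 = -35)
sqrt(N(38, -41) + P) = sqrt(14 - 35) = sqrt(-21) = I*sqrt(21)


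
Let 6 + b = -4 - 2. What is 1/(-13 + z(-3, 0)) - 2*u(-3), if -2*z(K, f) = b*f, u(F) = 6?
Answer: -157/13 ≈ -12.077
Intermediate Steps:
b = -12 (b = -6 + (-4 - 2) = -6 - 6 = -12)
z(K, f) = 6*f (z(K, f) = -(-6)*f = 6*f)
1/(-13 + z(-3, 0)) - 2*u(-3) = 1/(-13 + 6*0) - 2*6 = 1/(-13 + 0) - 12 = 1/(-13) - 12 = -1/13 - 12 = -157/13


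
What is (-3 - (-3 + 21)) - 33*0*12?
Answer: -21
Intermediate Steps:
(-3 - (-3 + 21)) - 33*0*12 = (-3 - 1*18) + 0*12 = (-3 - 18) + 0 = -21 + 0 = -21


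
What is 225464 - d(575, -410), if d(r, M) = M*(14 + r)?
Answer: 466954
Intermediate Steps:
225464 - d(575, -410) = 225464 - (-410)*(14 + 575) = 225464 - (-410)*589 = 225464 - 1*(-241490) = 225464 + 241490 = 466954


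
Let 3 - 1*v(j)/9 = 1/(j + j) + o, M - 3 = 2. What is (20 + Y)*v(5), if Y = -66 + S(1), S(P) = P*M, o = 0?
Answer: -10701/10 ≈ -1070.1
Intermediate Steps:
M = 5 (M = 3 + 2 = 5)
S(P) = 5*P (S(P) = P*5 = 5*P)
Y = -61 (Y = -66 + 5*1 = -66 + 5 = -61)
v(j) = 27 - 9/(2*j) (v(j) = 27 - 9*(1/(j + j) + 0) = 27 - 9*(1/(2*j) + 0) = 27 - 9/(2*j))
(20 + Y)*v(5) = (20 - 61)*(27 - 9/2/5) = -41*(27 - 9/2*⅕) = -41*(27 - 9/10) = -41*261/10 = -10701/10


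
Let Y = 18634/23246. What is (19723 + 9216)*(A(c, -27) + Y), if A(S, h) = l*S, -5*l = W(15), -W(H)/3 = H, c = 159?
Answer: 481597918370/11623 ≈ 4.1435e+7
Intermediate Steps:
W(H) = -3*H
Y = 9317/11623 (Y = 18634*(1/23246) = 9317/11623 ≈ 0.80160)
l = 9 (l = -(-3)*15/5 = -⅕*(-45) = 9)
A(S, h) = 9*S
(19723 + 9216)*(A(c, -27) + Y) = (19723 + 9216)*(9*159 + 9317/11623) = 28939*(1431 + 9317/11623) = 28939*(16641830/11623) = 481597918370/11623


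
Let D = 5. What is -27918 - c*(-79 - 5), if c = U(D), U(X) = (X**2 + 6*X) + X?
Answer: -22878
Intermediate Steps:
U(X) = X**2 + 7*X
c = 60 (c = 5*(7 + 5) = 5*12 = 60)
-27918 - c*(-79 - 5) = -27918 - 60*(-79 - 5) = -27918 - 60*(-84) = -27918 - 1*(-5040) = -27918 + 5040 = -22878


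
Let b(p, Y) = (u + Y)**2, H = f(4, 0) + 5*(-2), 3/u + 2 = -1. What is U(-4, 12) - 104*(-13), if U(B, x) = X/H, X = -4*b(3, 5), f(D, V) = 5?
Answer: 6824/5 ≈ 1364.8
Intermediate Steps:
u = -1 (u = 3/(-2 - 1) = 3/(-3) = 3*(-1/3) = -1)
H = -5 (H = 5 + 5*(-2) = 5 - 10 = -5)
b(p, Y) = (-1 + Y)**2
X = -64 (X = -4*(-1 + 5)**2 = -4*4**2 = -4*16 = -64)
U(B, x) = 64/5 (U(B, x) = -64/(-5) = -64*(-1/5) = 64/5)
U(-4, 12) - 104*(-13) = 64/5 - 104*(-13) = 64/5 + 1352 = 6824/5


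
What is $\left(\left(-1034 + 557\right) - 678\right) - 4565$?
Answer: $-5720$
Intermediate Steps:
$\left(\left(-1034 + 557\right) - 678\right) - 4565 = \left(-477 - 678\right) - 4565 = -1155 - 4565 = -5720$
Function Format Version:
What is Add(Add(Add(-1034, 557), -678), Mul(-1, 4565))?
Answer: -5720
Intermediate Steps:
Add(Add(Add(-1034, 557), -678), Mul(-1, 4565)) = Add(Add(-477, -678), -4565) = Add(-1155, -4565) = -5720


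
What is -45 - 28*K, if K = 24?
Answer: -717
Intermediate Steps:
-45 - 28*K = -45 - 28*24 = -45 - 672 = -717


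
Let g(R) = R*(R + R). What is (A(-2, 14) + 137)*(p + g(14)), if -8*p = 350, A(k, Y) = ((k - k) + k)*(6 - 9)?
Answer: 199199/4 ≈ 49800.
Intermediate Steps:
g(R) = 2*R**2 (g(R) = R*(2*R) = 2*R**2)
A(k, Y) = -3*k (A(k, Y) = (0 + k)*(-3) = k*(-3) = -3*k)
p = -175/4 (p = -1/8*350 = -175/4 ≈ -43.750)
(A(-2, 14) + 137)*(p + g(14)) = (-3*(-2) + 137)*(-175/4 + 2*14**2) = (6 + 137)*(-175/4 + 2*196) = 143*(-175/4 + 392) = 143*(1393/4) = 199199/4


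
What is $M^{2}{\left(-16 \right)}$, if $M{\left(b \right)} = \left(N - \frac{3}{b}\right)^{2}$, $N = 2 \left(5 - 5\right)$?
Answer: $\frac{81}{65536} \approx 0.001236$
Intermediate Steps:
$N = 0$ ($N = 2 \cdot 0 = 0$)
$M{\left(b \right)} = \frac{9}{b^{2}}$ ($M{\left(b \right)} = \left(0 - \frac{3}{b}\right)^{2} = \left(- \frac{3}{b}\right)^{2} = \frac{9}{b^{2}}$)
$M^{2}{\left(-16 \right)} = \left(\frac{9}{256}\right)^{2} = \frac{81}{65536}$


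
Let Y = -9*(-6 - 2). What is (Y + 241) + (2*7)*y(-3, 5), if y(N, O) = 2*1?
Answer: 341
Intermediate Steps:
y(N, O) = 2
Y = 72 (Y = -9*(-8) = 72)
(Y + 241) + (2*7)*y(-3, 5) = (72 + 241) + (2*7)*2 = 313 + 14*2 = 313 + 28 = 341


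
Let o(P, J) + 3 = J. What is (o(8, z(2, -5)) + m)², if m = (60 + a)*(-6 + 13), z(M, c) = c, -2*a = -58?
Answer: 378225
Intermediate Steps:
a = 29 (a = -½*(-58) = 29)
o(P, J) = -3 + J
m = 623 (m = (60 + 29)*(-6 + 13) = 89*7 = 623)
(o(8, z(2, -5)) + m)² = ((-3 - 5) + 623)² = (-8 + 623)² = 615² = 378225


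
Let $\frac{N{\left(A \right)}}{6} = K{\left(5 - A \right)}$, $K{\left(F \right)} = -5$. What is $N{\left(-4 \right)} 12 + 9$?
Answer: $-351$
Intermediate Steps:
$N{\left(A \right)} = -30$ ($N{\left(A \right)} = 6 \left(-5\right) = -30$)
$N{\left(-4 \right)} 12 + 9 = \left(-30\right) 12 + 9 = -360 + 9 = -351$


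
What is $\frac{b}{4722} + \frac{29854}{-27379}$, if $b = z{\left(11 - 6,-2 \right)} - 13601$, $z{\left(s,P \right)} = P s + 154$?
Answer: $- \frac{46309981}{11753058} \approx -3.9403$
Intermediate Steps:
$z{\left(s,P \right)} = 154 + P s$
$b = -13457$ ($b = \left(154 - 2 \left(11 - 6\right)\right) - 13601 = \left(154 - 10\right) - 13601 = 144 - 13601 = -13457$)
$\frac{b}{4722} + \frac{29854}{-27379} = - \frac{13457}{4722} + \frac{29854}{-27379} = \left(-13457\right) \frac{1}{4722} + 29854 \left(- \frac{1}{27379}\right) = - \frac{13457}{4722} - \frac{2714}{2489} = - \frac{46309981}{11753058}$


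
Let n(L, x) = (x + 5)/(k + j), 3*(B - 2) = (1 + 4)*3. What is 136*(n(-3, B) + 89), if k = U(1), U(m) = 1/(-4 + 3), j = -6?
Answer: 83096/7 ≈ 11871.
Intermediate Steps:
U(m) = -1 (U(m) = 1/(-1) = -1)
k = -1
B = 7 (B = 2 + ((1 + 4)*3)/3 = 2 + (5*3)/3 = 2 + (⅓)*15 = 2 + 5 = 7)
n(L, x) = -5/7 - x/7 (n(L, x) = (x + 5)/(-1 - 6) = (5 + x)/(-7) = (5 + x)*(-⅐) = -5/7 - x/7)
136*(n(-3, B) + 89) = 136*((-5/7 - ⅐*7) + 89) = 136*((-5/7 - 1) + 89) = 136*(-12/7 + 89) = 136*(611/7) = 83096/7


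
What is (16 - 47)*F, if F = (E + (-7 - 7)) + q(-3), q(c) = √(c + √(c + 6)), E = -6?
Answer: 620 - 31*√(-3 + √3) ≈ 620.0 - 34.907*I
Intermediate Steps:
q(c) = √(c + √(6 + c))
F = -20 + √(-3 + √3) (F = (-6 + (-7 - 7)) + √(-3 + √(6 - 3)) = (-6 - 14) + √(-3 + √3) = -20 + √(-3 + √3) ≈ -20.0 + 1.126*I)
(16 - 47)*F = (16 - 47)*(-20 + I*√(3 - √3)) = -31*(-20 + I*√(3 - √3)) = 620 - 31*I*√(3 - √3)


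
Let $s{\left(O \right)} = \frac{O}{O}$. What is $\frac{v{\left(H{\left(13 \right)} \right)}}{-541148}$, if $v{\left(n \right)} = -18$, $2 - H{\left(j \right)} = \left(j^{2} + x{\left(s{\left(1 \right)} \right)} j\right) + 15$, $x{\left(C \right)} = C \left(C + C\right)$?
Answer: $\frac{9}{270574} \approx 3.3263 \cdot 10^{-5}$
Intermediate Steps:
$s{\left(O \right)} = 1$
$x{\left(C \right)} = 2 C^{2}$ ($x{\left(C \right)} = C 2 C = 2 C^{2}$)
$H{\left(j \right)} = -13 - j^{2} - 2 j$ ($H{\left(j \right)} = 2 - \left(\left(j^{2} + 2 \cdot 1^{2} j\right) + 15\right) = 2 - \left(\left(j^{2} + 2 \cdot 1 j\right) + 15\right) = 2 - \left(\left(j^{2} + 2 j\right) + 15\right) = 2 - \left(15 + j^{2} + 2 j\right) = -13 - j^{2} - 2 j$)
$\frac{v{\left(H{\left(13 \right)} \right)}}{-541148} = - \frac{18}{-541148} = \left(-18\right) \left(- \frac{1}{541148}\right) = \frac{9}{270574}$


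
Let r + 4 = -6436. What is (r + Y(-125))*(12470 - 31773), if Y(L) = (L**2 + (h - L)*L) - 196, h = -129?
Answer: -183166167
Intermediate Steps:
r = -6440 (r = -4 - 6436 = -6440)
Y(L) = -196 + L**2 + L*(-129 - L) (Y(L) = (L**2 + (-129 - L)*L) - 196 = (L**2 + L*(-129 - L)) - 196 = -196 + L**2 + L*(-129 - L))
(r + Y(-125))*(12470 - 31773) = (-6440 + (-196 - 129*(-125)))*(12470 - 31773) = (-6440 + (-196 + 16125))*(-19303) = (-6440 + 15929)*(-19303) = 9489*(-19303) = -183166167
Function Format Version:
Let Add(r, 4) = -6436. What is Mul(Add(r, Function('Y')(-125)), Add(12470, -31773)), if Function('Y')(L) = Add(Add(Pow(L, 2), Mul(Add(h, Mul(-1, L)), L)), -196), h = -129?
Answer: -183166167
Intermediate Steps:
r = -6440 (r = Add(-4, -6436) = -6440)
Function('Y')(L) = Add(-196, Pow(L, 2), Mul(L, Add(-129, Mul(-1, L)))) (Function('Y')(L) = Add(Add(Pow(L, 2), Mul(Add(-129, Mul(-1, L)), L)), -196) = Add(Add(Pow(L, 2), Mul(L, Add(-129, Mul(-1, L)))), -196) = Add(-196, Pow(L, 2), Mul(L, Add(-129, Mul(-1, L)))))
Mul(Add(r, Function('Y')(-125)), Add(12470, -31773)) = Mul(Add(-6440, Add(-196, Mul(-129, -125))), Add(12470, -31773)) = Mul(Add(-6440, Add(-196, 16125)), -19303) = Mul(Add(-6440, 15929), -19303) = Mul(9489, -19303) = -183166167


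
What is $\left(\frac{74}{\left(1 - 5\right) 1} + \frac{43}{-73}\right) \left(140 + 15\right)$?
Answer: $- \frac{431985}{146} \approx -2958.8$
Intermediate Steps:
$\left(\frac{74}{\left(1 - 5\right) 1} + \frac{43}{-73}\right) \left(140 + 15\right) = \left(\frac{74}{\left(-4\right) 1} + 43 \left(- \frac{1}{73}\right)\right) 155 = \left(\frac{74}{-4} - \frac{43}{73}\right) 155 = \left(74 \left(- \frac{1}{4}\right) - \frac{43}{73}\right) 155 = \left(- \frac{37}{2} - \frac{43}{73}\right) 155 = \left(- \frac{2787}{146}\right) 155 = - \frac{431985}{146}$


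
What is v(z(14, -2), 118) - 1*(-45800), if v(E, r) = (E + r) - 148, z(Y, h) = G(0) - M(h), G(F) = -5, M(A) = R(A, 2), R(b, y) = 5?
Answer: 45760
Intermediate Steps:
M(A) = 5
z(Y, h) = -10 (z(Y, h) = -5 - 1*5 = -5 - 5 = -10)
v(E, r) = -148 + E + r
v(z(14, -2), 118) - 1*(-45800) = (-148 - 10 + 118) - 1*(-45800) = -40 + 45800 = 45760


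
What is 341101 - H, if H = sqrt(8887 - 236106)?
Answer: 341101 - I*sqrt(227219) ≈ 3.411e+5 - 476.67*I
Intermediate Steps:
H = I*sqrt(227219) (H = sqrt(-227219) = I*sqrt(227219) ≈ 476.67*I)
341101 - H = 341101 - I*sqrt(227219)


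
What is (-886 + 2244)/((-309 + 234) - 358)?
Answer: -1358/433 ≈ -3.1363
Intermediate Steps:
(-886 + 2244)/((-309 + 234) - 358) = 1358/(-75 - 358) = 1358/(-433) = 1358*(-1/433) = -1358/433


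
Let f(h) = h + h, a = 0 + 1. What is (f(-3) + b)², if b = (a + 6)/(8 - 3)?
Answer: 529/25 ≈ 21.160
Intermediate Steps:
a = 1
f(h) = 2*h
b = 7/5 (b = (1 + 6)/(8 - 3) = 7/5 ≈ 1.4000)
(f(-3) + b)² = (2*(-3) + 7/5)² = (-6 + 7/5)² = (-23/5)² = 529/25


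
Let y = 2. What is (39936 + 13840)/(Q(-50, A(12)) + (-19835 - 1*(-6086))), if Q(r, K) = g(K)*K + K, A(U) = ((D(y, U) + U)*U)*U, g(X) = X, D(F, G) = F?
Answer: 53776/4052523 ≈ 0.013270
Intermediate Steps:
A(U) = U**2*(2 + U) (A(U) = ((2 + U)*U)*U = (U*(2 + U))*U = U**2*(2 + U))
Q(r, K) = K + K**2 (Q(r, K) = K*K + K = K**2 + K = K + K**2)
(39936 + 13840)/(Q(-50, A(12)) + (-19835 - 1*(-6086))) = (39936 + 13840)/((12**2*(2 + 12))*(1 + 12**2*(2 + 12)) + (-19835 - 1*(-6086))) = 53776/((144*14)*(1 + 144*14) + (-19835 + 6086)) = 53776/(2016*(1 + 2016) - 13749) = 53776/(2016*2017 - 13749) = 53776/(4066272 - 13749) = 53776/4052523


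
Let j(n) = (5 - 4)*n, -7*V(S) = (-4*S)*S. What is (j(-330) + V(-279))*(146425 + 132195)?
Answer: 86108625480/7 ≈ 1.2301e+10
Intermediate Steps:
V(S) = 4*S²/7 (V(S) = -(-4*S)*S/7 = -(-4)*S²/7 = 4*S²/7)
j(n) = n (j(n) = 1*n = n)
(j(-330) + V(-279))*(146425 + 132195) = (-330 + (4/7)*(-279)²)*(146425 + 132195) = (-330 + (4/7)*77841)*278620 = (-330 + 311364/7)*278620 = (309054/7)*278620 = 86108625480/7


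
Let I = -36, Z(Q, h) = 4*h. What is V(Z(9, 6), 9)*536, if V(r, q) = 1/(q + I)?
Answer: -536/27 ≈ -19.852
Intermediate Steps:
V(r, q) = 1/(-36 + q) (V(r, q) = 1/(q - 36) = 1/(-36 + q))
V(Z(9, 6), 9)*536 = 536/(-36 + 9) = 536/(-27) = -1/27*536 = -536/27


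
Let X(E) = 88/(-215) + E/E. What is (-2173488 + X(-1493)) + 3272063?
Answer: 236193752/215 ≈ 1.0986e+6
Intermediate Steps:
X(E) = 127/215 (X(E) = 88*(-1/215) + 1 = -88/215 + 1 = 127/215)
(-2173488 + X(-1493)) + 3272063 = (-2173488 + 127/215) + 3272063 = -467299793/215 + 3272063 = 236193752/215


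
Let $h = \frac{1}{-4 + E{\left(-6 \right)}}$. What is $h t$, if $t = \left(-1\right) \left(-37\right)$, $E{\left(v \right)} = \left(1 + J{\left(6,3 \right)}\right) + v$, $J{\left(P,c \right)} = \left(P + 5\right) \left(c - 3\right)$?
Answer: $- \frac{37}{9} \approx -4.1111$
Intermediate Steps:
$J{\left(P,c \right)} = \left(-3 + c\right) \left(5 + P\right)$ ($J{\left(P,c \right)} = \left(5 + P\right) \left(-3 + c\right) = \left(-3 + c\right) \left(5 + P\right)$)
$E{\left(v \right)} = 1 + v$ ($E{\left(v \right)} = \left(1 + \left(-15 - 18 + 5 \cdot 3 + 6 \cdot 3\right)\right) + v = \left(1 + \left(-15 - 18 + 15 + 18\right)\right) + v = \left(1 + 0\right) + v = 1 + v$)
$h = - \frac{1}{9}$ ($h = \frac{1}{-4 + \left(1 - 6\right)} = \frac{1}{-4 - 5} = \frac{1}{-9} = - \frac{1}{9} \approx -0.11111$)
$t = 37$
$h t = \left(- \frac{1}{9}\right) 37 = - \frac{37}{9}$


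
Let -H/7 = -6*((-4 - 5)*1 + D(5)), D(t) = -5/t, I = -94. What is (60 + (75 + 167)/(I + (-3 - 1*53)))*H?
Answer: -122612/5 ≈ -24522.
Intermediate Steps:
H = -420 (H = -(-42)*((-4 - 5)*1 - 5/5) = -(-42)*(-9*1 - 5*⅕) = -(-42)*(-9 - 1) = -(-42)*(-10) = -7*60 = -420)
(60 + (75 + 167)/(I + (-3 - 1*53)))*H = (60 + (75 + 167)/(-94 + (-3 - 1*53)))*(-420) = (60 + 242/(-94 + (-3 - 53)))*(-420) = (60 + 242/(-94 - 56))*(-420) = (60 + 242/(-150))*(-420) = (60 + 242*(-1/150))*(-420) = (60 - 121/75)*(-420) = (4379/75)*(-420) = -122612/5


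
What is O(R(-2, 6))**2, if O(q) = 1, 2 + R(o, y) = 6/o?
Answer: 1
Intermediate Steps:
R(o, y) = -2 + 6/o
O(R(-2, 6))**2 = 1**2 = 1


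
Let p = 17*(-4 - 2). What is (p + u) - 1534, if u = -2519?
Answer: -4155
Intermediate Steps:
p = -102 (p = 17*(-6) = -102)
(p + u) - 1534 = (-102 - 2519) - 1534 = -2621 - 1534 = -4155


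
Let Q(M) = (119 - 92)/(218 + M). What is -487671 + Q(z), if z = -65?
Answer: -8290404/17 ≈ -4.8767e+5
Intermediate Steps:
Q(M) = 27/(218 + M)
-487671 + Q(z) = -487671 + 27/(218 - 65) = -487671 + 27/153 = -487671 + 27*(1/153) = -487671 + 3/17 = -8290404/17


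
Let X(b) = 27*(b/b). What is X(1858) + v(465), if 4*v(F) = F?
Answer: 573/4 ≈ 143.25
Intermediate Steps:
v(F) = F/4
X(b) = 27 (X(b) = 27*1 = 27)
X(1858) + v(465) = 27 + (¼)*465 = 27 + 465/4 = 573/4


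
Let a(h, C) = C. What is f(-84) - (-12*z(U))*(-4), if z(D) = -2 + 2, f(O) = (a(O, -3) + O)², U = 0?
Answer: 7569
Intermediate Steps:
f(O) = (-3 + O)²
z(D) = 0
f(-84) - (-12*z(U))*(-4) = (-3 - 84)² - (-12*0)*(-4) = (-87)² - 0*(-4) = 7569 - 1*0 = 7569 + 0 = 7569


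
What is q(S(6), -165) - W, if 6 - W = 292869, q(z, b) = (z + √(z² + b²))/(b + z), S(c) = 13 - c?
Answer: 46272347/158 - √27274/158 ≈ 2.9286e+5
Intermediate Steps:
q(z, b) = (z + √(b² + z²))/(b + z)
W = -292863 (W = 6 - 1*292869 = 6 - 292869 = -292863)
q(S(6), -165) - W = ((13 - 1*6) + √((-165)² + (13 - 1*6)²))/(-165 + (13 - 1*6)) - 1*(-292863) = ((13 - 6) + √(27225 + (13 - 6)²))/(-165 + (13 - 6)) + 292863 = (7 + √(27225 + 7²))/(-165 + 7) + 292863 = (7 + √(27225 + 49))/(-158) + 292863 = -(7 + √27274)/158 + 292863 = (-7/158 - √27274/158) + 292863 = 46272347/158 - √27274/158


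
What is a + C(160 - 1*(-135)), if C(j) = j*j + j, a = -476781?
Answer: -389461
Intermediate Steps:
C(j) = j + j**2 (C(j) = j**2 + j = j + j**2)
a + C(160 - 1*(-135)) = -476781 + (160 - 1*(-135))*(1 + (160 - 1*(-135))) = -476781 + (160 + 135)*(1 + (160 + 135)) = -476781 + 295*(1 + 295) = -476781 + 295*296 = -476781 + 87320 = -389461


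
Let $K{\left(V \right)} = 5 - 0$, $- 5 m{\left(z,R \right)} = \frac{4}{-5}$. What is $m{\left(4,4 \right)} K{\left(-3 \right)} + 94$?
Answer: $\frac{474}{5} \approx 94.8$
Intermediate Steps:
$m{\left(z,R \right)} = \frac{4}{25}$ ($m{\left(z,R \right)} = - \frac{4 \frac{1}{-5}}{5} = - \frac{4 \left(- \frac{1}{5}\right)}{5} = \left(- \frac{1}{5}\right) \left(- \frac{4}{5}\right) = \frac{4}{25}$)
$K{\left(V \right)} = 5$ ($K{\left(V \right)} = 5 + 0 = 5$)
$m{\left(4,4 \right)} K{\left(-3 \right)} + 94 = \frac{4}{25} \cdot 5 + 94 = \frac{4}{5} + 94 = \frac{474}{5}$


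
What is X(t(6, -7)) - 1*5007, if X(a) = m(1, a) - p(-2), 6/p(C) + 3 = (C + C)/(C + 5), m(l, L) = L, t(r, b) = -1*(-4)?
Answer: -65021/13 ≈ -5001.6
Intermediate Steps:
t(r, b) = 4
p(C) = 6/(-3 + 2*C/(5 + C)) (p(C) = 6/(-3 + (C + C)/(C + 5)) = 6/(-3 + (2*C)/(5 + C)) = 6/(-3 + 2*C/(5 + C)))
X(a) = 18/13 + a (X(a) = a - 6*(-5 - 1*(-2))/(15 - 2) = a - 6*(-5 + 2)/13 = a - 6*(-3)/13 = a - 1*(-18/13) = a + 18/13 = 18/13 + a)
X(t(6, -7)) - 1*5007 = (18/13 + 4) - 1*5007 = 70/13 - 5007 = -65021/13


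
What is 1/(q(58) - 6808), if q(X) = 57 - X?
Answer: -1/6809 ≈ -0.00014686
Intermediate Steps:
1/(q(58) - 6808) = 1/((57 - 1*58) - 6808) = 1/((57 - 58) - 6808) = 1/(-1 - 6808) = 1/(-6809) = -1/6809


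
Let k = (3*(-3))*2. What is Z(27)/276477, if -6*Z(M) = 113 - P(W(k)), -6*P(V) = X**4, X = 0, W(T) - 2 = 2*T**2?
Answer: -113/1658862 ≈ -6.8119e-5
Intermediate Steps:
k = -18 (k = -9*2 = -18)
W(T) = 2 + 2*T**2
P(V) = 0 (P(V) = -1/6*0**4 = -1/6*0 = 0)
Z(M) = -113/6 (Z(M) = -(113 - 1*0)/6 = -(113 + 0)/6 = -1/6*113 = -113/6)
Z(27)/276477 = -113/6/276477 = -113/6*1/276477 = -113/1658862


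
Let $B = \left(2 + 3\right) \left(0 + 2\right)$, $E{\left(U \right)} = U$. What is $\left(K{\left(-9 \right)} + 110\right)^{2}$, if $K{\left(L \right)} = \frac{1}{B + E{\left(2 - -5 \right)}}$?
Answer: $\frac{3500641}{289} \approx 12113.0$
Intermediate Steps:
$B = 10$ ($B = 5 \cdot 2 = 10$)
$K{\left(L \right)} = \frac{1}{17}$ ($K{\left(L \right)} = \frac{1}{10 + \left(2 - -5\right)} = \frac{1}{10 + \left(2 + 5\right)} = \frac{1}{10 + 7} = \frac{1}{17}$)
$\left(K{\left(-9 \right)} + 110\right)^{2} = \left(\frac{1}{17} + 110\right)^{2} = \left(\frac{1871}{17}\right)^{2} = \frac{3500641}{289}$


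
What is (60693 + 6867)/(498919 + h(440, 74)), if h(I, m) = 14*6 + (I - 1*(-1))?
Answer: 16890/124861 ≈ 0.13527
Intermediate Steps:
h(I, m) = 85 + I (h(I, m) = 84 + (I + 1) = 84 + (1 + I) = 85 + I)
(60693 + 6867)/(498919 + h(440, 74)) = (60693 + 6867)/(498919 + (85 + 440)) = 67560/(498919 + 525) = 67560/499444 = 67560*(1/499444) = 16890/124861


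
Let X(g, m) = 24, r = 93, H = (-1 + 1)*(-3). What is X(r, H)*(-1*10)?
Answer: -240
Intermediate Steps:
H = 0 (H = 0*(-3) = 0)
X(r, H)*(-1*10) = 24*(-1*10) = 24*(-10) = -240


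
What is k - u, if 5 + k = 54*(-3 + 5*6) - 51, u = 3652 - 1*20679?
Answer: 18429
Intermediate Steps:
u = -17027 (u = 3652 - 20679 = -17027)
k = 1402 (k = -5 + (54*(-3 + 5*6) - 51) = -5 + (54*(-3 + 30) - 51) = -5 + (54*27 - 51) = -5 + (1458 - 51) = -5 + 1407 = 1402)
k - u = 1402 - 1*(-17027) = 1402 + 17027 = 18429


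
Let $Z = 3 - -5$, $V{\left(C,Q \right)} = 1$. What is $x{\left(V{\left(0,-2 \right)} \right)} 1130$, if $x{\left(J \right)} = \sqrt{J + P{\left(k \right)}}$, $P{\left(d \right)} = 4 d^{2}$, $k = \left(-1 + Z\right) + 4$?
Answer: $1130 \sqrt{485} \approx 24886.0$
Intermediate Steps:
$Z = 8$ ($Z = 3 + 5 = 8$)
$k = 11$ ($k = \left(-1 + 8\right) + 4 = 7 + 4 = 11$)
$x{\left(J \right)} = \sqrt{484 + J}$ ($x{\left(J \right)} = \sqrt{J + 4 \cdot 11^{2}} = \sqrt{J + 4 \cdot 121} = \sqrt{J + 484} = \sqrt{484 + J}$)
$x{\left(V{\left(0,-2 \right)} \right)} 1130 = \sqrt{484 + 1} \cdot 1130 = \sqrt{485} \cdot 1130 = 1130 \sqrt{485}$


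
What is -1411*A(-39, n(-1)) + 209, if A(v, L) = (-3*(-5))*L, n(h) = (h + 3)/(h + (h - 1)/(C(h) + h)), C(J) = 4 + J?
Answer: 21374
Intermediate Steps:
n(h) = (3 + h)/(h + (-1 + h)/(4 + 2*h)) (n(h) = (h + 3)/(h + (h - 1)/((4 + h) + h)) = (3 + h)/(h + (-1 + h)/(4 + 2*h)))
A(v, L) = 15*L
-1411*A(-39, n(-1)) + 209 = -21165*2*(6 + (-1)² + 5*(-1))/(-1 + 2*(-1)² + 5*(-1)) + 209 = -21165*2*(6 + 1 - 5)/(-1 + 2*1 - 5) + 209 = -21165*2*2/(-1 + 2 - 5) + 209 = -21165*2*2/(-4) + 209 = -21165*2*(-¼)*2 + 209 = -21165*(-1) + 209 = -1411*(-15) + 209 = 21165 + 209 = 21374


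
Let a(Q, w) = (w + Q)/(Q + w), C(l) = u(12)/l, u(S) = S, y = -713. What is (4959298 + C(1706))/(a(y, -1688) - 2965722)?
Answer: -4230281200/2529760013 ≈ -1.6722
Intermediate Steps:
C(l) = 12/l
a(Q, w) = 1 (a(Q, w) = (Q + w)/(Q + w) = 1)
(4959298 + C(1706))/(a(y, -1688) - 2965722) = (4959298 + 12/1706)/(1 - 2965722) = (4959298 + 12*(1/1706))/(-2965721) = (4959298 + 6/853)*(-1/2965721) = (4230281200/853)*(-1/2965721) = -4230281200/2529760013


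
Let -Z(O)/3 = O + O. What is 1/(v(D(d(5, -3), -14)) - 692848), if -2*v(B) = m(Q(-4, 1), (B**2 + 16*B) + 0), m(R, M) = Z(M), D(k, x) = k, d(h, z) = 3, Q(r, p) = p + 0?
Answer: -1/692677 ≈ -1.4437e-6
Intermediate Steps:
Q(r, p) = p
Z(O) = -6*O (Z(O) = -3*(O + O) = -6*O)
m(R, M) = -6*M
v(B) = 3*B**2 + 48*B (v(B) = -(-3)*((B**2 + 16*B) + 0) = -(-3)*(B**2 + 16*B) = -(-96*B - 6*B**2)/2 = 3*B**2 + 48*B)
1/(v(D(d(5, -3), -14)) - 692848) = 1/(3*3*(16 + 3) - 692848) = 1/(3*3*19 - 692848) = 1/(171 - 692848) = 1/(-692677) = -1/692677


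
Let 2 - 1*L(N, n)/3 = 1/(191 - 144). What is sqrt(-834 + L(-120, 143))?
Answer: I*sqrt(1829193)/47 ≈ 28.776*I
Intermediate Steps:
L(N, n) = 279/47 (L(N, n) = 6 - 3/(191 - 144) = 6 - 3/47 = 279/47)
sqrt(-834 + L(-120, 143)) = sqrt(-834 + 279/47) = sqrt(-38919/47) = I*sqrt(1829193)/47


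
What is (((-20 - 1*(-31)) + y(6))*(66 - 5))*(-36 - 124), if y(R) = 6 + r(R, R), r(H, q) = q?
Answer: -224480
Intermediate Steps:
y(R) = 6 + R
(((-20 - 1*(-31)) + y(6))*(66 - 5))*(-36 - 124) = (((-20 - 1*(-31)) + (6 + 6))*(66 - 5))*(-36 - 124) = (((-20 + 31) + 12)*61)*(-160) = ((11 + 12)*61)*(-160) = (23*61)*(-160) = 1403*(-160) = -224480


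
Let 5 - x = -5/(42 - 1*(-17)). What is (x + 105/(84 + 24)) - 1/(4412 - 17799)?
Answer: 172225879/28433988 ≈ 6.0570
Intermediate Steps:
x = 300/59 (x = 5 - (-5)/(42 - 1*(-17)) = 5 - (-5)/(42 + 17) = 5 - (-5)/59 = 5 - 1*(-5/59) = 5 + 5/59 = 300/59 ≈ 5.0847)
(x + 105/(84 + 24)) - 1/(4412 - 17799) = (300/59 + 105/(84 + 24)) - 1/(4412 - 17799) = (300/59 + 105/108) - 1/(-13387) = (300/59 + 105*(1/108)) - 1*(-1/13387) = (300/59 + 35/36) + 1/13387 = 12865/2124 + 1/13387 = 172225879/28433988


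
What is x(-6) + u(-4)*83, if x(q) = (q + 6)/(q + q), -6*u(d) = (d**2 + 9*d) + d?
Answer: 332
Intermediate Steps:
u(d) = -5*d/3 - d**2/6 (u(d) = -((d**2 + 9*d) + d)/6 = -(d**2 + 10*d)/6 = -5*d/3 - d**2/6)
x(q) = (6 + q)/(2*q) (x(q) = (6 + q)/((2*q)) = (6 + q)*(1/(2*q)) = (6 + q)/(2*q))
x(-6) + u(-4)*83 = (1/2)*(6 - 6)/(-6) - 1/6*(-4)*(10 - 4)*83 = (1/2)*(-1/6)*0 - 1/6*(-4)*6*83 = 0 + 4*83 = 0 + 332 = 332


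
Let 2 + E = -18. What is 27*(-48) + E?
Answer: -1316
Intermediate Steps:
E = -20 (E = -2 - 18 = -20)
27*(-48) + E = 27*(-48) - 20 = -1296 - 20 = -1316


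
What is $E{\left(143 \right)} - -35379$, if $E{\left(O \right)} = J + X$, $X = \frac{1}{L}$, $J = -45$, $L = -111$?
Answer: $\frac{3922073}{111} \approx 35334.0$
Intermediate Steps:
$X = - \frac{1}{111}$ ($X = \frac{1}{-111} = - \frac{1}{111} \approx -0.009009$)
$E{\left(O \right)} = - \frac{4996}{111}$ ($E{\left(O \right)} = -45 - \frac{1}{111} = - \frac{4996}{111}$)
$E{\left(143 \right)} - -35379 = - \frac{4996}{111} - -35379 = - \frac{4996}{111} + 35379 = \frac{3922073}{111}$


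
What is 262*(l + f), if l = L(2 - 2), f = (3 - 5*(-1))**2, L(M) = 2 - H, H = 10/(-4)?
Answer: 17947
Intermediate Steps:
H = -5/2 (H = 10*(-1/4) = -5/2 ≈ -2.5000)
L(M) = 9/2 (L(M) = 2 - 1*(-5/2) = 2 + 5/2 = 9/2)
f = 64 (f = (3 + 5)**2 = 8**2 = 64)
l = 9/2 ≈ 4.5000
262*(l + f) = 262*(9/2 + 64) = 262*(137/2) = 17947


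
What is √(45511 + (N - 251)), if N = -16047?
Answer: √29213 ≈ 170.92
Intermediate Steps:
√(45511 + (N - 251)) = √(45511 + (-16047 - 251)) = √(45511 - 16298) = √29213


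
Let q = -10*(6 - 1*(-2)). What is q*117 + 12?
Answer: -9348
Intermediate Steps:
q = -80 (q = -10*(6 + 2) = -10*8 = -80)
q*117 + 12 = -80*117 + 12 = -9360 + 12 = -9348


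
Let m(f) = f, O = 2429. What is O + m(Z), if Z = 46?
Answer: 2475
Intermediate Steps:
O + m(Z) = 2429 + 46 = 2475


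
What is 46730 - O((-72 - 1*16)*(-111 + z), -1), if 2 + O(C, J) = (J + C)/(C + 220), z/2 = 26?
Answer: 252908393/5412 ≈ 46731.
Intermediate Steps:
z = 52 (z = 2*26 = 52)
O(C, J) = -2 + (C + J)/(220 + C) (O(C, J) = -2 + (J + C)/(C + 220) = -2 + (C + J)/(220 + C))
46730 - O((-72 - 1*16)*(-111 + z), -1) = 46730 - (-440 - 1 - (-72 - 1*16)*(-111 + 52))/(220 + (-72 - 1*16)*(-111 + 52)) = 46730 - (-440 - 1 - (-72 - 16)*(-59))/(220 + (-72 - 16)*(-59)) = 46730 - (-440 - 1 - (-88)*(-59))/(220 - 88*(-59)) = 46730 - (-440 - 1 - 1*5192)/(220 + 5192) = 46730 - (-440 - 1 - 5192)/5412 = 46730 - (-5633)/5412 = 46730 - 1*(-5633/5412) = 46730 + 5633/5412 = 252908393/5412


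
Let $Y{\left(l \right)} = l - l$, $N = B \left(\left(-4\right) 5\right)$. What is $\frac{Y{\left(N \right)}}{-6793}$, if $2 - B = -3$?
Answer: $0$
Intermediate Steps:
$B = 5$ ($B = 2 - -3 = 2 + 3 = 5$)
$N = -100$ ($N = 5 \left(\left(-4\right) 5\right) = 5 \left(-20\right) = -100$)
$Y{\left(l \right)} = 0$
$\frac{Y{\left(N \right)}}{-6793} = \frac{0}{-6793} = 0 \left(- \frac{1}{6793}\right) = 0$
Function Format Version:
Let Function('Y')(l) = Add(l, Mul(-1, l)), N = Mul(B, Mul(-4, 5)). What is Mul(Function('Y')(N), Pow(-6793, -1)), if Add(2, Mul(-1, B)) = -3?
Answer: 0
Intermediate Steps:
B = 5 (B = Add(2, Mul(-1, -3)) = Add(2, 3) = 5)
N = -100 (N = Mul(5, Mul(-4, 5)) = Mul(5, -20) = -100)
Function('Y')(l) = 0
Mul(Function('Y')(N), Pow(-6793, -1)) = Mul(0, Pow(-6793, -1)) = Mul(0, Rational(-1, 6793)) = 0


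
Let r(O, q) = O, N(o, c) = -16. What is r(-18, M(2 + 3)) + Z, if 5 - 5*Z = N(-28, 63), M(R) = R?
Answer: -69/5 ≈ -13.800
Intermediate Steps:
Z = 21/5 (Z = 1 - ⅕*(-16) = 1 + 16/5 = 21/5 ≈ 4.2000)
r(-18, M(2 + 3)) + Z = -18 + 21/5 = -69/5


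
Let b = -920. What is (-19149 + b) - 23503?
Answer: -43572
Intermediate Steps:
(-19149 + b) - 23503 = (-19149 - 920) - 23503 = -20069 - 23503 = -43572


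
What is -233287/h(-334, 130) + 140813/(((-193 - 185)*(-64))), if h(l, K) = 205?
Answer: -5614812439/4959360 ≈ -1132.2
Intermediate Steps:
-233287/h(-334, 130) + 140813/(((-193 - 185)*(-64))) = -233287/205 + 140813/(((-193 - 185)*(-64))) = -233287*1/205 + 140813/((-378*(-64))) = -233287/205 + 140813/24192 = -5614812439/4959360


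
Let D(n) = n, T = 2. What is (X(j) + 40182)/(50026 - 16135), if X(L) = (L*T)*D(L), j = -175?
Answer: 101432/33891 ≈ 2.9929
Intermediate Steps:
X(L) = 2*L² (X(L) = (L*2)*L = (2*L)*L = 2*L²)
(X(j) + 40182)/(50026 - 16135) = (2*(-175)² + 40182)/(50026 - 16135) = (2*30625 + 40182)/33891 = (61250 + 40182)*(1/33891) = 101432*(1/33891) = 101432/33891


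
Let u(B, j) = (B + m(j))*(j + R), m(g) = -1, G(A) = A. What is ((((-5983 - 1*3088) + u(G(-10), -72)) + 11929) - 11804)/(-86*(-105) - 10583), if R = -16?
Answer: 7978/1553 ≈ 5.1372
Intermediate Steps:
u(B, j) = (-1 + B)*(-16 + j) (u(B, j) = (B - 1)*(j - 16) = (-1 + B)*(-16 + j))
((((-5983 - 1*3088) + u(G(-10), -72)) + 11929) - 11804)/(-86*(-105) - 10583) = ((((-5983 - 1*3088) + (16 - 1*(-72) - 16*(-10) - 10*(-72))) + 11929) - 11804)/(-86*(-105) - 10583) = ((((-5983 - 3088) + (16 + 72 + 160 + 720)) + 11929) - 11804)/(9030 - 10583) = (((-9071 + 968) + 11929) - 11804)/(-1553) = ((-8103 + 11929) - 11804)*(-1/1553) = (3826 - 11804)*(-1/1553) = -7978*(-1/1553) = 7978/1553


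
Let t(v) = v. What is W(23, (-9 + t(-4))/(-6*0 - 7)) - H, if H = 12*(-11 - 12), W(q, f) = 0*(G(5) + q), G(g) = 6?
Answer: 276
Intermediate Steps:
W(q, f) = 0 (W(q, f) = 0*(6 + q) = 0)
H = -276 (H = 12*(-23) = -276)
W(23, (-9 + t(-4))/(-6*0 - 7)) - H = 0 - 1*(-276) = 0 + 276 = 276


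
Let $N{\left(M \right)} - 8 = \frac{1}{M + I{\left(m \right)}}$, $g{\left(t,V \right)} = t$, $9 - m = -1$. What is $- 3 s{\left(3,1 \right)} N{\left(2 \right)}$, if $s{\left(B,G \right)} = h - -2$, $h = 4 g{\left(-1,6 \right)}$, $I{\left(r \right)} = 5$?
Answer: $\frac{342}{7} \approx 48.857$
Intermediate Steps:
$m = 10$ ($m = 9 - -1 = 9 + 1 = 10$)
$h = -4$ ($h = 4 \left(-1\right) = -4$)
$s{\left(B,G \right)} = -2$ ($s{\left(B,G \right)} = -4 - -2 = -4 + 2 = -2$)
$N{\left(M \right)} = 8 + \frac{1}{5 + M}$ ($N{\left(M \right)} = 8 + \frac{1}{M + 5} = 8 + \frac{1}{5 + M}$)
$- 3 s{\left(3,1 \right)} N{\left(2 \right)} = \left(-3\right) \left(-2\right) \frac{41 + 8 \cdot 2}{5 + 2} = 6 \frac{41 + 16}{7} = 6 \cdot \frac{1}{7} \cdot 57 = 6 \cdot \frac{57}{7} = \frac{342}{7}$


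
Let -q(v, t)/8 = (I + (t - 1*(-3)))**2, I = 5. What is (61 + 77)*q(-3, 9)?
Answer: -319056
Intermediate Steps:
q(v, t) = -8*(8 + t)**2 (q(v, t) = -8*(5 + (t - 1*(-3)))**2 = -8*(5 + (t + 3))**2 = -8*(5 + (3 + t))**2 = -8*(8 + t)**2)
(61 + 77)*q(-3, 9) = (61 + 77)*(-8*(8 + 9)**2) = 138*(-8*17**2) = 138*(-8*289) = 138*(-2312) = -319056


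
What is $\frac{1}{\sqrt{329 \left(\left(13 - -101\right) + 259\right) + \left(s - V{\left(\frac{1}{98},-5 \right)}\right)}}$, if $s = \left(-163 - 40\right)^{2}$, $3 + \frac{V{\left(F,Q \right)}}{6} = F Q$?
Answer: $\frac{7 \sqrt{8033271}}{8033271} \approx 0.0024697$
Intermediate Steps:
$V{\left(F,Q \right)} = -18 + 6 F Q$
$s = 41209$ ($s = \left(-203\right)^{2} = 41209$)
$\frac{1}{\sqrt{329 \left(\left(13 - -101\right) + 259\right) + \left(s - V{\left(\frac{1}{98},-5 \right)}\right)}} = \frac{1}{\sqrt{329 \left(\left(13 - -101\right) + 259\right) + \left(41209 - \left(-18 + 6 \cdot \frac{1}{98} \left(-5\right)\right)\right)}} = \frac{1}{\sqrt{329 \left(\left(13 + 101\right) + 259\right) + \left(41209 - \left(-18 + 6 \cdot \frac{1}{98} \left(-5\right)\right)\right)}} = \frac{1}{\sqrt{329 \left(114 + 259\right) + \left(41209 - \left(-18 - \frac{15}{49}\right)\right)}} = \frac{1}{\sqrt{329 \cdot 373 + \left(41209 - - \frac{897}{49}\right)}} = \frac{1}{\sqrt{122717 + \left(41209 + \frac{897}{49}\right)}} = \frac{1}{\sqrt{122717 + \frac{2020138}{49}}} = \frac{1}{\sqrt{\frac{8033271}{49}}} = \frac{1}{\frac{1}{7} \sqrt{8033271}} = \frac{7 \sqrt{8033271}}{8033271}$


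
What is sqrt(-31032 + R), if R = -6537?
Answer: I*sqrt(37569) ≈ 193.83*I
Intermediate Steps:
sqrt(-31032 + R) = sqrt(-31032 - 6537) = sqrt(-37569) = I*sqrt(37569)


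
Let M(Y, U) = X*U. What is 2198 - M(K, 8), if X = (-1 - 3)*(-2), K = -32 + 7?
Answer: 2134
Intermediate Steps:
K = -25
X = 8 (X = -4*(-2) = 8)
M(Y, U) = 8*U
2198 - M(K, 8) = 2198 - 8*8 = 2198 - 1*64 = 2198 - 64 = 2134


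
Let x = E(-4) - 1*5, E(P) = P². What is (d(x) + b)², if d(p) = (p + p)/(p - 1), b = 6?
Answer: 1681/25 ≈ 67.240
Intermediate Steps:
x = 11 (x = (-4)² - 1*5 = 16 - 5 = 11)
d(p) = 2*p/(-1 + p) (d(p) = (2*p)/(-1 + p) = 2*p/(-1 + p))
(d(x) + b)² = (2*11/(-1 + 11) + 6)² = (2*11/10 + 6)² = (2*11*(⅒) + 6)² = (11/5 + 6)² = (41/5)² = 1681/25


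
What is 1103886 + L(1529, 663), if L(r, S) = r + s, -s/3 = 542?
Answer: 1103789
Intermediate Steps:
s = -1626 (s = -3*542 = -1626)
L(r, S) = -1626 + r (L(r, S) = r - 1626 = -1626 + r)
1103886 + L(1529, 663) = 1103886 + (-1626 + 1529) = 1103886 - 97 = 1103789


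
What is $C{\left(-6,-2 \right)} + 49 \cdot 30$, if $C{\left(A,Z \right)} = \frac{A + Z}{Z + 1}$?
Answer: $1478$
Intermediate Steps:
$C{\left(A,Z \right)} = \frac{A + Z}{1 + Z}$
$C{\left(-6,-2 \right)} + 49 \cdot 30 = \frac{-6 - 2}{1 - 2} + 49 \cdot 30 = \frac{1}{-1} \left(-8\right) + 1470 = \left(-1\right) \left(-8\right) + 1470 = 8 + 1470 = 1478$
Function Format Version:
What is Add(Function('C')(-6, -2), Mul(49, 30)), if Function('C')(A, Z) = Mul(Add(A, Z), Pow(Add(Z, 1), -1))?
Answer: 1478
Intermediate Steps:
Function('C')(A, Z) = Mul(Pow(Add(1, Z), -1), Add(A, Z)) (Function('C')(A, Z) = Mul(Add(A, Z), Pow(Add(1, Z), -1)) = Mul(Pow(Add(1, Z), -1), Add(A, Z)))
Add(Function('C')(-6, -2), Mul(49, 30)) = Add(Mul(Pow(Add(1, -2), -1), Add(-6, -2)), Mul(49, 30)) = Add(Mul(Pow(-1, -1), -8), 1470) = Add(Mul(-1, -8), 1470) = Add(8, 1470) = 1478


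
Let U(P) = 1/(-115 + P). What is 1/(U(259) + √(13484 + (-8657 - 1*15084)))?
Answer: 144/212689153 - 20736*I*√10257/212689153 ≈ 6.7704e-7 - 0.0098739*I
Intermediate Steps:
1/(U(259) + √(13484 + (-8657 - 1*15084))) = 1/(1/(-115 + 259) + √(13484 + (-8657 - 1*15084))) = 1/(1/144 + √(13484 + (-8657 - 15084))) = 1/(1/144 + √(13484 - 23741)) = 1/(1/144 + √(-10257)) = 1/(1/144 + I*√10257)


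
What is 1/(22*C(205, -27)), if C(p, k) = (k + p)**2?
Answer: 1/697048 ≈ 1.4346e-6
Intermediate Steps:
1/(22*C(205, -27)) = 1/(22*(-27 + 205)**2) = 1/(22*178**2) = 1/(22*31684) = 1/697048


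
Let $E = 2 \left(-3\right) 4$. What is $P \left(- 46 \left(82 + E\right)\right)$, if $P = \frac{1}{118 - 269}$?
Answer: $\frac{2668}{151} \approx 17.669$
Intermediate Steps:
$P = - \frac{1}{151}$ ($P = \frac{1}{-151} = - \frac{1}{151} \approx -0.0066225$)
$E = -24$ ($E = \left(-6\right) 4 = -24$)
$P \left(- 46 \left(82 + E\right)\right) = - \frac{\left(-46\right) \left(82 - 24\right)}{151} = - \frac{\left(-46\right) 58}{151} = \left(- \frac{1}{151}\right) \left(-2668\right) = \frac{2668}{151}$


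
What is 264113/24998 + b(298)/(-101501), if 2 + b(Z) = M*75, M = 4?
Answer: 26800284209/2537321998 ≈ 10.562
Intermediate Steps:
b(Z) = 298 (b(Z) = -2 + 4*75 = -2 + 300 = 298)
264113/24998 + b(298)/(-101501) = 264113/24998 + 298/(-101501) = 264113*(1/24998) + 298*(-1/101501) = 264113/24998 - 298/101501 = 26800284209/2537321998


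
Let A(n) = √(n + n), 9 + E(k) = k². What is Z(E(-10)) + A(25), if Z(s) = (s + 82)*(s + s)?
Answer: 31486 + 5*√2 ≈ 31493.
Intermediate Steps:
E(k) = -9 + k²
Z(s) = 2*s*(82 + s) (Z(s) = (82 + s)*(2*s) = 2*s*(82 + s))
A(n) = √2*√n (A(n) = √(2*n) = √2*√n)
Z(E(-10)) + A(25) = 2*(-9 + (-10)²)*(82 + (-9 + (-10)²)) + √2*√25 = 2*(-9 + 100)*(82 + (-9 + 100)) + √2*5 = 2*91*(82 + 91) + 5*√2 = 2*91*173 + 5*√2 = 31486 + 5*√2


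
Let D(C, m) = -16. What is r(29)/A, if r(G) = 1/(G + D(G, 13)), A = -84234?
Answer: -1/1095042 ≈ -9.1321e-7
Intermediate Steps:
r(G) = 1/(-16 + G) (r(G) = 1/(G - 16) = 1/(-16 + G))
r(29)/A = 1/((-16 + 29)*(-84234)) = -1/84234/13 = (1/13)*(-1/84234) = -1/1095042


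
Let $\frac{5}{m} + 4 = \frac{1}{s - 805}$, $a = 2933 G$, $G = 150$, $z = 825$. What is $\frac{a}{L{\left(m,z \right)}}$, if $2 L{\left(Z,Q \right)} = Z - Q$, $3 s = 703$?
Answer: $- \frac{1205638980}{1132127} \approx -1064.9$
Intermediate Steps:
$s = \frac{703}{3}$ ($s = \frac{1}{3} \cdot 703 = \frac{703}{3} \approx 234.33$)
$a = 439950$ ($a = 2933 \cdot 150 = 439950$)
$m = - \frac{8560}{6851}$ ($m = \frac{5}{-4 + \frac{1}{\frac{703}{3} - 805}} = \frac{5}{-4 + \frac{1}{- \frac{1712}{3}}} = \frac{5}{-4 - \frac{3}{1712}} = \frac{5}{- \frac{6851}{1712}} = 5 \left(- \frac{1712}{6851}\right) = - \frac{8560}{6851} \approx -1.2495$)
$L{\left(Z,Q \right)} = \frac{Z}{2} - \frac{Q}{2}$ ($L{\left(Z,Q \right)} = \frac{Z - Q}{2} = \frac{Z}{2} - \frac{Q}{2}$)
$\frac{a}{L{\left(m,z \right)}} = \frac{439950}{\frac{1}{2} \left(- \frac{8560}{6851}\right) - \frac{825}{2}} = \frac{439950}{- \frac{4280}{6851} - \frac{825}{2}} = \frac{439950}{- \frac{5660635}{13702}} = 439950 \left(- \frac{13702}{5660635}\right) = - \frac{1205638980}{1132127}$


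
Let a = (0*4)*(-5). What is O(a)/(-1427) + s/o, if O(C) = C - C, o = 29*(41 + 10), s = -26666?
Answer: -26666/1479 ≈ -18.030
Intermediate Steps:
a = 0 (a = 0*(-5) = 0)
o = 1479 (o = 29*51 = 1479)
O(C) = 0
O(a)/(-1427) + s/o = 0/(-1427) - 26666/1479 = 0*(-1/1427) - 26666*1/1479 = 0 - 26666/1479 = -26666/1479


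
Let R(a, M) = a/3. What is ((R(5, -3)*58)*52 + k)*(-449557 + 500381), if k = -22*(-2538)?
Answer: 9279852512/3 ≈ 3.0933e+9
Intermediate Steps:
R(a, M) = a/3 (R(a, M) = a*(1/3) = a/3)
k = 55836
((R(5, -3)*58)*52 + k)*(-449557 + 500381) = ((((1/3)*5)*58)*52 + 55836)*(-449557 + 500381) = (((5/3)*58)*52 + 55836)*50824 = ((290/3)*52 + 55836)*50824 = (15080/3 + 55836)*50824 = (182588/3)*50824 = 9279852512/3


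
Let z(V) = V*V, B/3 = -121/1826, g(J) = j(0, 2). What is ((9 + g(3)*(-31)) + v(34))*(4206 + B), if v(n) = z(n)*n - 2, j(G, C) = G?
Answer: 27445485693/166 ≈ 1.6533e+8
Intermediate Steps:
g(J) = 0
B = -33/166 (B = 3*(-121/1826) = 3*(-121*1/1826) = 3*(-11/166) = -33/166 ≈ -0.19880)
z(V) = V²
v(n) = -2 + n³ (v(n) = n²*n - 2 = n³ - 2 = -2 + n³)
((9 + g(3)*(-31)) + v(34))*(4206 + B) = ((9 + 0*(-31)) + (-2 + 34³))*(4206 - 33/166) = ((9 + 0) + (-2 + 39304))*(698163/166) = (9 + 39302)*(698163/166) = 39311*(698163/166) = 27445485693/166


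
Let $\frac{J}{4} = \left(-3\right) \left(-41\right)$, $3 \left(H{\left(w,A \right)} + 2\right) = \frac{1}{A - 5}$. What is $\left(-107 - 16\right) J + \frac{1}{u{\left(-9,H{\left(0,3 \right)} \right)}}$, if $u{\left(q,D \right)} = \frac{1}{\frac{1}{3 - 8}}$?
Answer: $- \frac{302581}{5} \approx -60516.0$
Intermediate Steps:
$H{\left(w,A \right)} = -2 + \frac{1}{3 \left(-5 + A\right)}$ ($H{\left(w,A \right)} = -2 + \frac{1}{3 \left(A - 5\right)} = -2 + \frac{1}{3 \left(-5 + A\right)}$)
$u{\left(q,D \right)} = -5$ ($u{\left(q,D \right)} = \frac{1}{\frac{1}{-5}} = \frac{1}{- \frac{1}{5}} = -5$)
$J = 492$ ($J = 4 \left(\left(-3\right) \left(-41\right)\right) = 4 \cdot 123 = 492$)
$\left(-107 - 16\right) J + \frac{1}{u{\left(-9,H{\left(0,3 \right)} \right)}} = \left(-107 - 16\right) 492 + \frac{1}{-5} = \left(-107 - 16\right) 492 - \frac{1}{5} = \left(-123\right) 492 - \frac{1}{5} = -60516 - \frac{1}{5} = - \frac{302581}{5}$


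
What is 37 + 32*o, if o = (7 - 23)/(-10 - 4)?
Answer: 515/7 ≈ 73.571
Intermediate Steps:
o = 8/7 (o = -16/(-14) = -16*(-1/14) = 8/7 ≈ 1.1429)
37 + 32*o = 37 + 32*(8/7) = 37 + 256/7 = 515/7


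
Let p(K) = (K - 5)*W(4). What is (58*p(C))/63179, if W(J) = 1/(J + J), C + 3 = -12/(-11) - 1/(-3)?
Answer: -6293/8339628 ≈ -0.00075459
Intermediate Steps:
C = -52/33 (C = -3 + (-12/(-11) - 1/(-3)) = -3 + (-12*(-1/11) - 1*(-⅓)) = -3 + (12/11 + ⅓) = -3 + 47/33 = -52/33 ≈ -1.5758)
W(J) = 1/(2*J)
p(K) = -5/8 + K/8 (p(K) = (K - 5)*((½)/4) = (-5 + K)*((½)*(¼)) = (-5 + K)*(⅛) = -5/8 + K/8)
(58*p(C))/63179 = (58*(-5/8 + (⅛)*(-52/33)))/63179 = (58*(-5/8 - 13/66))*(1/63179) = (58*(-217/264))*(1/63179) = -6293/132*1/63179 = -6293/8339628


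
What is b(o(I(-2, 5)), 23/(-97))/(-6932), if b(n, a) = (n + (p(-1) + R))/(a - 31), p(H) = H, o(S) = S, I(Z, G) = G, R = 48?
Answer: 1261/5250990 ≈ 0.00024015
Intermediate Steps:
b(n, a) = (47 + n)/(-31 + a) (b(n, a) = (n + (-1 + 48))/(a - 31) = (n + 47)/(-31 + a) = (47 + n)/(-31 + a))
b(o(I(-2, 5)), 23/(-97))/(-6932) = ((47 + 5)/(-31 + 23/(-97)))/(-6932) = (52/(-31 + 23*(-1/97)))*(-1/6932) = (52/(-31 - 23/97))*(-1/6932) = (52/(-3030/97))*(-1/6932) = -97/3030*52*(-1/6932) = -2522/1515*(-1/6932) = 1261/5250990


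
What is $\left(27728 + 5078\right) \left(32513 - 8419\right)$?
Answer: $790427764$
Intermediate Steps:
$\left(27728 + 5078\right) \left(32513 - 8419\right) = 32806 \cdot 24094 = 790427764$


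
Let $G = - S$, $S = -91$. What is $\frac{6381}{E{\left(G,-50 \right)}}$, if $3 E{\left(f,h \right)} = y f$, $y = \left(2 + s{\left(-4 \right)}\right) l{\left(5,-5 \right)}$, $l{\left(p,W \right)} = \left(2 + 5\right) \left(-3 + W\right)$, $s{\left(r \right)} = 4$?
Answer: $- \frac{6381}{10192} \approx -0.62608$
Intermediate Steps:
$l{\left(p,W \right)} = -21 + 7 W$ ($l{\left(p,W \right)} = 7 \left(-3 + W\right) = -21 + 7 W$)
$G = 91$ ($G = \left(-1\right) \left(-91\right) = 91$)
$y = -336$ ($y = \left(2 + 4\right) \left(-21 + 7 \left(-5\right)\right) = 6 \left(-21 - 35\right) = 6 \left(-56\right) = -336$)
$E{\left(f,h \right)} = - 112 f$ ($E{\left(f,h \right)} = \frac{\left(-336\right) f}{3} = - 112 f$)
$\frac{6381}{E{\left(G,-50 \right)}} = \frac{6381}{\left(-112\right) 91} = \frac{6381}{-10192} = 6381 \left(- \frac{1}{10192}\right) = - \frac{6381}{10192}$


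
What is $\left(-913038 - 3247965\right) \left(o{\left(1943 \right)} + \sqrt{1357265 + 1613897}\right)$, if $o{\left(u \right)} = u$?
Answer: $-8084828829 - 4161003 \sqrt{2971162} \approx -1.5257 \cdot 10^{10}$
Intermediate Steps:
$\left(-913038 - 3247965\right) \left(o{\left(1943 \right)} + \sqrt{1357265 + 1613897}\right) = \left(-913038 - 3247965\right) \left(1943 + \sqrt{1357265 + 1613897}\right) = - 4161003 \left(1943 + \sqrt{2971162}\right) = -8084828829 - 4161003 \sqrt{2971162}$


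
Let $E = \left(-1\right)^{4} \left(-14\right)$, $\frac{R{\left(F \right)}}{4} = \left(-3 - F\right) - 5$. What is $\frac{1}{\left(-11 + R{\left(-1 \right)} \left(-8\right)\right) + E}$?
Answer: $\frac{1}{199} \approx 0.0050251$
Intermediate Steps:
$R{\left(F \right)} = -32 - 4 F$ ($R{\left(F \right)} = 4 \left(\left(-3 - F\right) - 5\right) = 4 \left(-8 - F\right) = -32 - 4 F$)
$E = -14$ ($E = 1 \left(-14\right) = -14$)
$\frac{1}{\left(-11 + R{\left(-1 \right)} \left(-8\right)\right) + E} = \frac{1}{\left(-11 + \left(-32 - -4\right) \left(-8\right)\right) - 14} = \frac{1}{\left(-11 + \left(-32 + 4\right) \left(-8\right)\right) - 14} = \frac{1}{\left(-11 - -224\right) - 14} = \frac{1}{\left(-11 + 224\right) - 14} = \frac{1}{213 - 14} = \frac{1}{199}$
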